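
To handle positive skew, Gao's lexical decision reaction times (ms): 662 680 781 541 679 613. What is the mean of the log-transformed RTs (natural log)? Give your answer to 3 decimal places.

6.485

ln(RT): 6.4953, 6.5221, 6.6606, 6.2934, 6.5206, 6.4184
Σ ln(RT) = 38.9103
Mean = 38.9103/6 = 6.48506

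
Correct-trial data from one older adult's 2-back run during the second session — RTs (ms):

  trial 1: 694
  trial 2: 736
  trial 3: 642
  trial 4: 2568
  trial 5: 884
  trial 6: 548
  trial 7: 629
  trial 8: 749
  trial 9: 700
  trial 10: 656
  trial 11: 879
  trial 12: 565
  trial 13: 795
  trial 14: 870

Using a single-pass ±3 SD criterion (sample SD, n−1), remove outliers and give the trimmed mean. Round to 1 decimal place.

n = 14, ΣRT = 11915, M = 851.071
Σ(x−M)² = 3329132.93; s = √(3329132.93/13) = 506.051
Cutoffs: 851.071 ± 3·506.051 → [-667.1, 2369.2]
Outside: 2568 → excluded.
Retained (n=13): Σ = 9347, mean = 9347/13 = 719.000

719.0 ms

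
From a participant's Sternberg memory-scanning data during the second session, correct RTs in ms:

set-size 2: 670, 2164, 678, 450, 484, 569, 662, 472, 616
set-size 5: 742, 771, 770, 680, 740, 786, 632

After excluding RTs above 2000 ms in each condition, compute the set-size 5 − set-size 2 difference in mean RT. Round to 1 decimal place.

set-size 2: exclude 2164
M(set-size 2) = 4601/8 = 575.125
M(set-size 5) = 5121/7 = 731.571
Difference = 731.571 − 575.125 = 156.446 ms

156.4 ms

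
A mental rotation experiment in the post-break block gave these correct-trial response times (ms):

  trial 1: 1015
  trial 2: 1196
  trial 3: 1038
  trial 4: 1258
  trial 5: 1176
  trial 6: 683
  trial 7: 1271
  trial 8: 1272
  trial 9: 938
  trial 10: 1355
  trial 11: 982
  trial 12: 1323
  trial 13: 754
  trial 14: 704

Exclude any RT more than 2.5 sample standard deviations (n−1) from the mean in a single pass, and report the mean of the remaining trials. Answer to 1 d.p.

1068.9 ms

n = 14, ΣRT = 14965, M = 1068.929
Σ(x−M)² = 701676.93; s = √(701676.93/13) = 232.326
Cutoffs: 1068.929 ± 2.5·232.326 → [488.1, 1649.7]
No RTs fall outside the cutoffs; all 14 retained. Mean = 14965/14 = 1068.929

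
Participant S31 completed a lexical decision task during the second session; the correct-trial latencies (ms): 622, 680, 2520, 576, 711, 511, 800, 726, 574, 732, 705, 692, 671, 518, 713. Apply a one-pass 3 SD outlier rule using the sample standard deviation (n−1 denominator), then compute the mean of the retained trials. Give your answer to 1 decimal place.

659.4 ms

n = 15, ΣRT = 11751, M = 783.400
Σ(x−M)² = 3327567.60; s = √(3327567.60/14) = 487.528
Cutoffs: 783.400 ± 3·487.528 → [-679.2, 2246.0]
Outside: 2520 → excluded.
Retained (n=14): Σ = 9231, mean = 9231/14 = 659.357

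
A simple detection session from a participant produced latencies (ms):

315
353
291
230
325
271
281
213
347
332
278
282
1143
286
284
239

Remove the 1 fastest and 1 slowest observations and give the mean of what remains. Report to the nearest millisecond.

Sorted: 213, 230, 239, 271, 278, 281, 282, 284, 286, 291, 315, 325, 332, 347, 353, 1143
Drop lowest 1 (213) and highest 1 (1143)
Remaining (n=14): Σ = 4114, mean = 4114/14 = 293.857

294 ms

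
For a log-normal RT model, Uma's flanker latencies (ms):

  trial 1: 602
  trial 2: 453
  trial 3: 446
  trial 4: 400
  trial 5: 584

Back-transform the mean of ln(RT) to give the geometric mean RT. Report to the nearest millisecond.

491 ms

ln(RT): 6.4003, 6.1159, 6.1003, 5.9915, 6.3699
Mean ln(RT) = 30.9778/5 = 6.19557
Geometric mean = exp(6.19557) = 490.57 ms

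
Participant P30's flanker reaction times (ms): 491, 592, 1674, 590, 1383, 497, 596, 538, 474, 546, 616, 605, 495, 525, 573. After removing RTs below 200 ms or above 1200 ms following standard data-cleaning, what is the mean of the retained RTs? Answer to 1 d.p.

Excluded: 1383, 1674
Retained (n=13): Σ = 7138
Mean = 7138/13 = 549.0769

549.1 ms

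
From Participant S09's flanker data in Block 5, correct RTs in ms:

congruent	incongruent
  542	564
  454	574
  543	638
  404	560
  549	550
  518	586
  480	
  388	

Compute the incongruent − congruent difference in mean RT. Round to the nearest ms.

M(congruent) = 3878/8 = 484.750
M(incongruent) = 3472/6 = 578.667
Difference = 578.667 − 484.750 = 93.917 ms

94 ms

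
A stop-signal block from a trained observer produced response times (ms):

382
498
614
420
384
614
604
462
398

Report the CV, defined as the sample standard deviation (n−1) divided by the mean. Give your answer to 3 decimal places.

0.207

n = 9, Σ = 4376, M = 486.2222
Σ(x−M)² = 80731.556; s = √(80731.556/8) = 100.4562
CV = 100.4562 / 486.2222 = 0.20661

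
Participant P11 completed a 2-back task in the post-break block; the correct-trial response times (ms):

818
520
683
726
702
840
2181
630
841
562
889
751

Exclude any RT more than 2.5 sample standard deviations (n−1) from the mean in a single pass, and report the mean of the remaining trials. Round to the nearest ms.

724 ms

n = 12, ΣRT = 10143, M = 845.250
Σ(x−M)² = 2089230.25; s = √(2089230.25/11) = 435.810
Cutoffs: 845.250 ± 2.5·435.810 → [-244.3, 1934.8]
Outside: 2181 → excluded.
Retained (n=11): Σ = 7962, mean = 7962/11 = 723.818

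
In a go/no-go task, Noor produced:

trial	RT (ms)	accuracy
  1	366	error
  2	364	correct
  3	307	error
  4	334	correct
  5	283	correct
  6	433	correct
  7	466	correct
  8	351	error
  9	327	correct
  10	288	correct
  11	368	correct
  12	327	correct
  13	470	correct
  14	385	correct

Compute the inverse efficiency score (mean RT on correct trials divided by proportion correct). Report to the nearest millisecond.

Correct trials (n=11): 364, 334, 283, 433, 466, 327, 288, 368, 327, 470, 385
Mean correct RT = 4045/11 = 367.7273 ms
Proportion correct = 11/14
IES = 367.7273 / (11/14) = 468.017 ms

468 ms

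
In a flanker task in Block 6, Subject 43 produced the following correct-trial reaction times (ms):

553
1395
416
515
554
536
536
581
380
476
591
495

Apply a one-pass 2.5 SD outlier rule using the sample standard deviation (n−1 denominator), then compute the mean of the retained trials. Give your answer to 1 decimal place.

512.1 ms

n = 12, ΣRT = 7028, M = 585.667
Σ(x−M)² = 758400.67; s = √(758400.67/11) = 262.575
Cutoffs: 585.667 ± 2.5·262.575 → [-70.8, 1242.1]
Outside: 1395 → excluded.
Retained (n=11): Σ = 5633, mean = 5633/11 = 512.091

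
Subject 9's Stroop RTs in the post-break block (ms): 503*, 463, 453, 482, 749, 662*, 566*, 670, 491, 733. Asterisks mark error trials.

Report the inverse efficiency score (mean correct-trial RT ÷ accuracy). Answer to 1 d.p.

Correct trials (n=7): 463, 453, 482, 749, 670, 491, 733
Mean correct RT = 4041/7 = 577.2857 ms
Proportion correct = 7/10
IES = 577.2857 / (7/10) = 824.694 ms

824.7 ms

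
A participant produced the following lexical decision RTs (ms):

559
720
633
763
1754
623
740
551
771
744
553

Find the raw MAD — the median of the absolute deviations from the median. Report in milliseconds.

87 ms

Sorted: 551, 553, 559, 623, 633, 720, 740, 744, 763, 771, 1754 → median = 720
|x − 720|: 161, 0, 87, 43, 1034, 97, 20, 169, 51, 24, 167
Sorted deviations: 0, 20, 24, 43, 51, 87, 97, 161, 167, 169, 1034 → MAD = 87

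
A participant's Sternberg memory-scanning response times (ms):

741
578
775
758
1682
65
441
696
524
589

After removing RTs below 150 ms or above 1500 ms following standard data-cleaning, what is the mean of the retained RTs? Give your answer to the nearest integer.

Excluded: 65, 1682
Retained (n=8): Σ = 5102
Mean = 5102/8 = 637.7500

638 ms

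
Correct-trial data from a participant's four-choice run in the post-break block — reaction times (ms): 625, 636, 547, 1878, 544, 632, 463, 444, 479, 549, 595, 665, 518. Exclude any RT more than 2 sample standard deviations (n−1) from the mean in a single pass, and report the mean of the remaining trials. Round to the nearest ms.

558 ms

n = 13, ΣRT = 8575, M = 659.615
Σ(x−M)² = 1667293.08; s = √(1667293.08/12) = 372.748
Cutoffs: 659.615 ± 2·372.748 → [-85.9, 1405.1]
Outside: 1878 → excluded.
Retained (n=12): Σ = 6697, mean = 6697/12 = 558.083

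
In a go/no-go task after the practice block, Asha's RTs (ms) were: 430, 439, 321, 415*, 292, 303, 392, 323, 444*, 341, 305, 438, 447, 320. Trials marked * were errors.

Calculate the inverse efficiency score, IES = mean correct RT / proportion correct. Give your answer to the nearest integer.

423 ms

Correct trials (n=12): 430, 439, 321, 292, 303, 392, 323, 341, 305, 438, 447, 320
Mean correct RT = 4351/12 = 362.5833 ms
Proportion correct = 12/14
IES = 362.5833 / (12/14) = 423.014 ms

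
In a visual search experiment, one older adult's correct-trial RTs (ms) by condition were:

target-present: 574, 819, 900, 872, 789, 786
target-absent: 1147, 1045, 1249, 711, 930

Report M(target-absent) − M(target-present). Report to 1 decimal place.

226.4 ms

M(target-present) = 4740/6 = 790.000
M(target-absent) = 5082/5 = 1016.400
Difference = 1016.400 − 790.000 = 226.400 ms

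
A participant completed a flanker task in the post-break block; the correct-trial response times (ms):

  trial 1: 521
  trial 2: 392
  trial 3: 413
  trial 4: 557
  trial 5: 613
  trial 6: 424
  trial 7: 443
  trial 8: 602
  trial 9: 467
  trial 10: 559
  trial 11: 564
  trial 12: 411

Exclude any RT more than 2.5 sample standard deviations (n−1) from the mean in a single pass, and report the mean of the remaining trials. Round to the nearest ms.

497 ms

n = 12, ΣRT = 5966, M = 497.167
Σ(x−M)² = 71611.67; s = √(71611.67/11) = 80.686
Cutoffs: 497.167 ± 2.5·80.686 → [295.5, 698.9]
No RTs fall outside the cutoffs; all 12 retained. Mean = 5966/12 = 497.167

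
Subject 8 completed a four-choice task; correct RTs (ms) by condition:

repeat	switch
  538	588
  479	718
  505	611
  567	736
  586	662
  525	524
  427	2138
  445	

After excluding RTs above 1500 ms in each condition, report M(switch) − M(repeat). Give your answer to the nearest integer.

switch: exclude 2138
M(repeat) = 4072/8 = 509.000
M(switch) = 3839/6 = 639.833
Difference = 639.833 − 509.000 = 130.833 ms

131 ms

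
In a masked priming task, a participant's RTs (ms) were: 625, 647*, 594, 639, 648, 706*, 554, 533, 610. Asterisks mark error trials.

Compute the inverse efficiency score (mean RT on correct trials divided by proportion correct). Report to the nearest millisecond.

772 ms

Correct trials (n=7): 625, 594, 639, 648, 554, 533, 610
Mean correct RT = 4203/7 = 600.4286 ms
Proportion correct = 7/9
IES = 600.4286 / (7/9) = 771.980 ms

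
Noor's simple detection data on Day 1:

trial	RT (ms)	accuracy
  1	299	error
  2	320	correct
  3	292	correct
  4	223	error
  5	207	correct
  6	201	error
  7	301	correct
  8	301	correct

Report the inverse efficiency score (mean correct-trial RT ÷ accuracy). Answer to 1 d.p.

Correct trials (n=5): 320, 292, 207, 301, 301
Mean correct RT = 1421/5 = 284.2000 ms
Proportion correct = 5/8
IES = 284.2000 / (5/8) = 454.720 ms

454.7 ms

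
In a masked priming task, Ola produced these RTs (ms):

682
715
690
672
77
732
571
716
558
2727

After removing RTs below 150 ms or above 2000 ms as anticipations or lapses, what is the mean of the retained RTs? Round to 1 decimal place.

Excluded: 77, 2727
Retained (n=8): Σ = 5336
Mean = 5336/8 = 667.0000

667.0 ms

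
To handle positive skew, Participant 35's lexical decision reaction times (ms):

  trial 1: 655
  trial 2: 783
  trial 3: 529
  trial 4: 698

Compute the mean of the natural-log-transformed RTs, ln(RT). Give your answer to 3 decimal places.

ln(RT): 6.4846, 6.6631, 6.2710, 6.5482
Σ ln(RT) = 25.9670
Mean = 25.9670/4 = 6.49174

6.492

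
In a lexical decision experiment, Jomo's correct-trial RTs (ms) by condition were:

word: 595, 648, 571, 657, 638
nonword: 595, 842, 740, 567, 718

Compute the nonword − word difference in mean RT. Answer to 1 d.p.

70.6 ms

M(word) = 3109/5 = 621.800
M(nonword) = 3462/5 = 692.400
Difference = 692.400 − 621.800 = 70.600 ms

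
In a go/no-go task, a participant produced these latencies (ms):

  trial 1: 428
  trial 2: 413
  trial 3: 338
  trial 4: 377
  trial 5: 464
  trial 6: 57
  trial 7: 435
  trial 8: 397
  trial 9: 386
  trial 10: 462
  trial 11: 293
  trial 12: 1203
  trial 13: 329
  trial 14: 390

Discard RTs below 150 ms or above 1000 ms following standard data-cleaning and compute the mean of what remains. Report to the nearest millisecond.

Excluded: 57, 1203
Retained (n=12): Σ = 4712
Mean = 4712/12 = 392.6667

393 ms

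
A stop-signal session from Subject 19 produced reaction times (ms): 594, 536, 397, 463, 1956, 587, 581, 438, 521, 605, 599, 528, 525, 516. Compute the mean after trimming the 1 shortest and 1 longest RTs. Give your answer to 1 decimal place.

Sorted: 397, 438, 463, 516, 521, 525, 528, 536, 581, 587, 594, 599, 605, 1956
Drop lowest 1 (397) and highest 1 (1956)
Remaining (n=12): Σ = 6493, mean = 6493/12 = 541.083

541.1 ms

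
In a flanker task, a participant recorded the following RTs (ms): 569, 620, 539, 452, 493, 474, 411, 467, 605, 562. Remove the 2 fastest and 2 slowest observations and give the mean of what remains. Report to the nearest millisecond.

Sorted: 411, 452, 467, 474, 493, 539, 562, 569, 605, 620
Drop lowest 2 (411, 452) and highest 2 (605, 620)
Remaining (n=6): Σ = 3104, mean = 3104/6 = 517.333

517 ms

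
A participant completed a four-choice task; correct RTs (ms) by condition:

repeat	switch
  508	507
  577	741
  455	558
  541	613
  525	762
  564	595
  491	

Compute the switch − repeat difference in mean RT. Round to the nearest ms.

106 ms

M(repeat) = 3661/7 = 523.000
M(switch) = 3776/6 = 629.333
Difference = 629.333 − 523.000 = 106.333 ms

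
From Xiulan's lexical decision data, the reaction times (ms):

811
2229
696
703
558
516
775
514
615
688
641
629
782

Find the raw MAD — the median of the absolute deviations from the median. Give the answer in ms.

Sorted: 514, 516, 558, 615, 629, 641, 688, 696, 703, 775, 782, 811, 2229 → median = 688
|x − 688|: 123, 1541, 8, 15, 130, 172, 87, 174, 73, 0, 47, 59, 94
Sorted deviations: 0, 8, 15, 47, 59, 73, 87, 94, 123, 130, 172, 174, 1541 → MAD = 87

87 ms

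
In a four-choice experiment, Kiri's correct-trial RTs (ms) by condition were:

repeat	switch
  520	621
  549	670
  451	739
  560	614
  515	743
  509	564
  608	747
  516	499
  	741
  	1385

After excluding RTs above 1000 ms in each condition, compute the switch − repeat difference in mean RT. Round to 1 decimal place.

131.3 ms

switch: exclude 1385
M(repeat) = 4228/8 = 528.500
M(switch) = 5938/9 = 659.778
Difference = 659.778 − 528.500 = 131.278 ms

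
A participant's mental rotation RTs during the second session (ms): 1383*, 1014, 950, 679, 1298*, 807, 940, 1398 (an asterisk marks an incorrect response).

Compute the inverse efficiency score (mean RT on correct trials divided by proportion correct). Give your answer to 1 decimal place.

Correct trials (n=6): 1014, 950, 679, 807, 940, 1398
Mean correct RT = 5788/6 = 964.6667 ms
Proportion correct = 6/8
IES = 964.6667 / (6/8) = 1286.222 ms

1286.2 ms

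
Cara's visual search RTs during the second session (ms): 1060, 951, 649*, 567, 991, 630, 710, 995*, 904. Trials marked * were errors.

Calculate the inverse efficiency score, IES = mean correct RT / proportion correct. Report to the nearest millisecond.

1068 ms

Correct trials (n=7): 1060, 951, 567, 991, 630, 710, 904
Mean correct RT = 5813/7 = 830.4286 ms
Proportion correct = 7/9
IES = 830.4286 / (7/9) = 1067.694 ms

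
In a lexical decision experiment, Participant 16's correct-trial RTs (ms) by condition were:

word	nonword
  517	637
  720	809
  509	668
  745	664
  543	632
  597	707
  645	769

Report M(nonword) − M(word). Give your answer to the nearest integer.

87 ms

M(word) = 4276/7 = 610.857
M(nonword) = 4886/7 = 698.000
Difference = 698.000 − 610.857 = 87.143 ms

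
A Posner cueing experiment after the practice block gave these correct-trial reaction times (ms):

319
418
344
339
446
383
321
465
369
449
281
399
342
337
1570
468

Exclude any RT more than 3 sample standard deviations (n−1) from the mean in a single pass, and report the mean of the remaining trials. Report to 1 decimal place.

378.7 ms

n = 16, ΣRT = 7250, M = 453.125
Σ(x−M)² = 1379837.75; s = √(1379837.75/15) = 303.297
Cutoffs: 453.125 ± 3·303.297 → [-456.8, 1363.0]
Outside: 1570 → excluded.
Retained (n=15): Σ = 5680, mean = 5680/15 = 378.667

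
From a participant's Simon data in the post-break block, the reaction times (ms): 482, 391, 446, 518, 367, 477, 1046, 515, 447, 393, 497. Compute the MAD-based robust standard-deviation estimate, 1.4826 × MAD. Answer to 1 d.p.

56.3 ms

Sorted: 367, 391, 393, 446, 447, 477, 482, 497, 515, 518, 1046 → median = 477
|x − 477| sorted: 0, 5, 20, 30, 31, 38, 41, 84, 86, 110, 569 → MAD = 38
Robust SD ≈ 1.4826 × 38 = 56.339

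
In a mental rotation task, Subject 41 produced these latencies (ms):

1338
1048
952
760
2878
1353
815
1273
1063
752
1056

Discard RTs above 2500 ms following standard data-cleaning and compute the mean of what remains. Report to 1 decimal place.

Excluded: 2878
Retained (n=10): Σ = 10410
Mean = 10410/10 = 1041.0000

1041.0 ms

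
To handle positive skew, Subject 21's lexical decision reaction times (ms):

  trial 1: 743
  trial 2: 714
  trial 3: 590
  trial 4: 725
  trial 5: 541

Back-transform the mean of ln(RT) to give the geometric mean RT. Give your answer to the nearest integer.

657 ms

ln(RT): 6.6107, 6.5709, 6.3801, 6.5862, 6.2934
Mean ln(RT) = 32.4413/5 = 6.48826
Geometric mean = exp(6.48826) = 657.38 ms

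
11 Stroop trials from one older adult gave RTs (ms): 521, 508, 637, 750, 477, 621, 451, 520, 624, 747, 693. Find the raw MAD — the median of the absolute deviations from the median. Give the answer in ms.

101 ms

Sorted: 451, 477, 508, 520, 521, 621, 624, 637, 693, 747, 750 → median = 621
|x − 621|: 100, 113, 16, 129, 144, 0, 170, 101, 3, 126, 72
Sorted deviations: 0, 3, 16, 72, 100, 101, 113, 126, 129, 144, 170 → MAD = 101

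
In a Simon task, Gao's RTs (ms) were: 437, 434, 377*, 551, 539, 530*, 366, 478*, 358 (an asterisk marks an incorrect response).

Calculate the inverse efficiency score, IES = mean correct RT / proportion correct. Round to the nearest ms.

Correct trials (n=6): 437, 434, 551, 539, 366, 358
Mean correct RT = 2685/6 = 447.5000 ms
Proportion correct = 6/9
IES = 447.5000 / (6/9) = 671.250 ms

671 ms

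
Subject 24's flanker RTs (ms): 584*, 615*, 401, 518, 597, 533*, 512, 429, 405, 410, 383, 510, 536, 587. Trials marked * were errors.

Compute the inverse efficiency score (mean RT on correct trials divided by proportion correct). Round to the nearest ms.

612 ms

Correct trials (n=11): 401, 518, 597, 512, 429, 405, 410, 383, 510, 536, 587
Mean correct RT = 5288/11 = 480.7273 ms
Proportion correct = 11/14
IES = 480.7273 / (11/14) = 611.835 ms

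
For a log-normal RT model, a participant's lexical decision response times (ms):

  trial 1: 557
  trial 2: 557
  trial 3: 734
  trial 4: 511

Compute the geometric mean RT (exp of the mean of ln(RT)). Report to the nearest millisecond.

ln(RT): 6.3226, 6.3226, 6.5985, 6.2364
Mean ln(RT) = 25.4800/4 = 6.37000
Geometric mean = exp(6.37000) = 584.06 ms

584 ms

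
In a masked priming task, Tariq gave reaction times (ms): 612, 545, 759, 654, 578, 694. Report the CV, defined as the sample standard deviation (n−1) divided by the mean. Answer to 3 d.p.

n = 6, Σ = 3842, M = 640.3333
Σ(x−M)² = 30925.333; s = √(30925.333/5) = 78.6452
CV = 78.6452 / 640.3333 = 0.12282

0.123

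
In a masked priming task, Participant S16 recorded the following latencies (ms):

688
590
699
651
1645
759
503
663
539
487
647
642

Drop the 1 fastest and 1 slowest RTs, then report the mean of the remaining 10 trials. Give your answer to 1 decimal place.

638.1 ms

Sorted: 487, 503, 539, 590, 642, 647, 651, 663, 688, 699, 759, 1645
Drop lowest 1 (487) and highest 1 (1645)
Remaining (n=10): Σ = 6381, mean = 6381/10 = 638.100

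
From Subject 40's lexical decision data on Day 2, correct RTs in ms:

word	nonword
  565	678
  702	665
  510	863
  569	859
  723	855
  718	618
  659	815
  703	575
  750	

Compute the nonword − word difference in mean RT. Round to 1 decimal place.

85.6 ms

M(word) = 5899/9 = 655.444
M(nonword) = 5928/8 = 741.000
Difference = 741.000 − 655.444 = 85.556 ms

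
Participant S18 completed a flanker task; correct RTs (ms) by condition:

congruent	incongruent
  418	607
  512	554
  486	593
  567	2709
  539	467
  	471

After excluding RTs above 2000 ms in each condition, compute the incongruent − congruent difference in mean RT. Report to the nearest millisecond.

34 ms

incongruent: exclude 2709
M(congruent) = 2522/5 = 504.400
M(incongruent) = 2692/5 = 538.400
Difference = 538.400 − 504.400 = 34.000 ms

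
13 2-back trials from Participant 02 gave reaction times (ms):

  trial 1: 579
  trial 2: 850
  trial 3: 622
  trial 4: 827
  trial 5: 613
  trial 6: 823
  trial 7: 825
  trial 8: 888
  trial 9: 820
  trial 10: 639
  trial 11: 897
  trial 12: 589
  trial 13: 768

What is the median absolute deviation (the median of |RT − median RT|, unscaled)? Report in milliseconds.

68 ms

Sorted: 579, 589, 613, 622, 639, 768, 820, 823, 825, 827, 850, 888, 897 → median = 820
|x − 820|: 241, 30, 198, 7, 207, 3, 5, 68, 0, 181, 77, 231, 52
Sorted deviations: 0, 3, 5, 7, 30, 52, 68, 77, 181, 198, 207, 231, 241 → MAD = 68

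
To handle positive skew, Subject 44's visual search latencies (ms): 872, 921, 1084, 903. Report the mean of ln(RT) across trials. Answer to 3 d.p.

6.848

ln(RT): 6.7708, 6.8255, 6.9884, 6.8057
Σ ln(RT) = 27.3904
Mean = 27.3904/4 = 6.84760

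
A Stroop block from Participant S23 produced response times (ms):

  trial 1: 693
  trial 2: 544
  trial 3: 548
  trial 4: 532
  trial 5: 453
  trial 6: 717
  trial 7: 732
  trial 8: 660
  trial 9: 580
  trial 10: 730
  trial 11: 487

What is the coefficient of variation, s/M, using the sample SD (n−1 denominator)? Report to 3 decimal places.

0.169

n = 11, Σ = 6676, M = 606.9091
Σ(x−M)² = 104978.909; s = √(104978.909/10) = 102.4592
CV = 102.4592 / 606.9091 = 0.16882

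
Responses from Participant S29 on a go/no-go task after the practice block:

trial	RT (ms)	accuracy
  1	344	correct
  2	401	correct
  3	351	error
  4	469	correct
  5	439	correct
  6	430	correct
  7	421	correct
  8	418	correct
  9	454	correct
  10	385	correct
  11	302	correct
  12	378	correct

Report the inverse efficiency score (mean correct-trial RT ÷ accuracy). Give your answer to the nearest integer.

440 ms

Correct trials (n=11): 344, 401, 469, 439, 430, 421, 418, 454, 385, 302, 378
Mean correct RT = 4441/11 = 403.7273 ms
Proportion correct = 11/12
IES = 403.7273 / (11/12) = 440.430 ms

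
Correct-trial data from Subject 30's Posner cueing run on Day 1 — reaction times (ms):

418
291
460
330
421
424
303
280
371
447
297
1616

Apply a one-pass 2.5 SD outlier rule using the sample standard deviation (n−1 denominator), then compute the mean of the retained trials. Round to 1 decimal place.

n = 12, ΣRT = 5658, M = 471.500
Σ(x−M)² = 1476499.00; s = √(1476499.00/11) = 366.370
Cutoffs: 471.500 ± 2.5·366.370 → [-444.4, 1387.4]
Outside: 1616 → excluded.
Retained (n=11): Σ = 4042, mean = 4042/11 = 367.455

367.5 ms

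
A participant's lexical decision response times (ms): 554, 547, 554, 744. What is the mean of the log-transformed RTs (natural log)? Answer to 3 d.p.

ln(RT): 6.3172, 6.3044, 6.3172, 6.6120
Σ ln(RT) = 25.5508
Mean = 25.5508/4 = 6.38770

6.388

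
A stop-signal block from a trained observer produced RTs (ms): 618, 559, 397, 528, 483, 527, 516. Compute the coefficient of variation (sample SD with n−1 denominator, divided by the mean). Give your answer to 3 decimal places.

n = 7, Σ = 3628, M = 518.2857
Σ(x−M)² = 27731.429; s = √(27731.429/6) = 67.9846
CV = 67.9846 / 518.2857 = 0.13117

0.131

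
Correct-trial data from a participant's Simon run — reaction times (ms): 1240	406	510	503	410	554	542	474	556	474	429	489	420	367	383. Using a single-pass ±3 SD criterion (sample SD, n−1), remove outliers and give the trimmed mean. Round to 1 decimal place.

n = 15, ΣRT = 7757, M = 517.133
Σ(x−M)² = 612349.73; s = √(612349.73/14) = 209.139
Cutoffs: 517.133 ± 3·209.139 → [-110.3, 1144.6]
Outside: 1240 → excluded.
Retained (n=14): Σ = 6517, mean = 6517/14 = 465.500

465.5 ms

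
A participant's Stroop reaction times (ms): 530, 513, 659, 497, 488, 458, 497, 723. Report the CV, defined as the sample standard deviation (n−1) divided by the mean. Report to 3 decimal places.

0.172

n = 8, Σ = 4365, M = 545.6250
Σ(x−M)² = 61351.875; s = √(61351.875/7) = 93.6192
CV = 93.6192 / 545.6250 = 0.17158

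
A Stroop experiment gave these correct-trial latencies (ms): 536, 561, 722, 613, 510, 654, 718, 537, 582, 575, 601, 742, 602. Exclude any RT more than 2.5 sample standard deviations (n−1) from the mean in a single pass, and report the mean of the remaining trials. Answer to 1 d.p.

611.8 ms

n = 13, ΣRT = 7953, M = 611.769
Σ(x−M)² = 68896.31; s = √(68896.31/12) = 75.772
Cutoffs: 611.769 ± 2.5·75.772 → [422.3, 801.2]
No RTs fall outside the cutoffs; all 13 retained. Mean = 7953/13 = 611.769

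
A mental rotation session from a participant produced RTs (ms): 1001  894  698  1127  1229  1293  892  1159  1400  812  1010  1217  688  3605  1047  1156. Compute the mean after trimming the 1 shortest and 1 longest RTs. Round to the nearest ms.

Sorted: 688, 698, 812, 892, 894, 1001, 1010, 1047, 1127, 1156, 1159, 1217, 1229, 1293, 1400, 3605
Drop lowest 1 (688) and highest 1 (3605)
Remaining (n=14): Σ = 14935, mean = 14935/14 = 1066.786

1067 ms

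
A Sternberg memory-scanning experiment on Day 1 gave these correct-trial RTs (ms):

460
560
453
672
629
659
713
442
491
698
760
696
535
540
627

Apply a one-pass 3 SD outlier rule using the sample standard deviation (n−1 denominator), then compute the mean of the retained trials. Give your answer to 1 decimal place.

n = 15, ΣRT = 8935, M = 595.667
Σ(x−M)² = 154621.33; s = √(154621.33/14) = 105.092
Cutoffs: 595.667 ± 3·105.092 → [280.4, 910.9]
No RTs fall outside the cutoffs; all 15 retained. Mean = 8935/15 = 595.667

595.7 ms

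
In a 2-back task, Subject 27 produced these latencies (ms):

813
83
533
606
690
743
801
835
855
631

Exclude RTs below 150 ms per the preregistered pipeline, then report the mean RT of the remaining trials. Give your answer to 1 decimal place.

Excluded: 83
Retained (n=9): Σ = 6507
Mean = 6507/9 = 723.0000

723.0 ms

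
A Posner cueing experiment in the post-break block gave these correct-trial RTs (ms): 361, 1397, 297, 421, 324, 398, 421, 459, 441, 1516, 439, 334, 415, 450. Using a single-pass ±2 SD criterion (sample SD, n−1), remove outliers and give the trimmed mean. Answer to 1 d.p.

n = 14, ΣRT = 7673, M = 548.071
Σ(x−M)² = 1965068.93; s = √(1965068.93/13) = 388.792
Cutoffs: 548.071 ± 2·388.792 → [-229.5, 1325.7]
Outside: 1397, 1516 → excluded.
Retained (n=12): Σ = 4760, mean = 4760/12 = 396.667

396.7 ms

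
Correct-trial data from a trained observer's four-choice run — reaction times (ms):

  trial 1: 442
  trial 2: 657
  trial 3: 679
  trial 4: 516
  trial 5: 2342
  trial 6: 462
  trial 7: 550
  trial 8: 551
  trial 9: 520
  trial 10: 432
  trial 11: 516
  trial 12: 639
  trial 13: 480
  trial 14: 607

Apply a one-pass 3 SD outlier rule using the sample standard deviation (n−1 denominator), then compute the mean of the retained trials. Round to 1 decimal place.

542.4 ms

n = 14, ΣRT = 9393, M = 670.929
Σ(x−M)² = 3087236.93; s = √(3087236.93/13) = 487.319
Cutoffs: 670.929 ± 3·487.319 → [-791.0, 2132.9]
Outside: 2342 → excluded.
Retained (n=13): Σ = 7051, mean = 7051/13 = 542.385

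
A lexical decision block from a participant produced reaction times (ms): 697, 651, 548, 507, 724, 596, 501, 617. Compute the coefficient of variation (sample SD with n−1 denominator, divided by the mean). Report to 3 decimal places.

n = 8, Σ = 4841, M = 605.1250
Σ(x−M)² = 48634.875; s = √(48634.875/7) = 83.3537
CV = 83.3537 / 605.1250 = 0.13775

0.138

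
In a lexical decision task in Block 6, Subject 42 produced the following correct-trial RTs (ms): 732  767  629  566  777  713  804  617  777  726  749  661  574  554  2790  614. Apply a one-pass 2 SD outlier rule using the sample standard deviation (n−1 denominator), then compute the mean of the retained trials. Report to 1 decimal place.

n = 16, ΣRT = 13050, M = 815.625
Σ(x−M)² = 4261621.75; s = √(4261621.75/15) = 533.018
Cutoffs: 815.625 ± 2·533.018 → [-250.4, 1881.7]
Outside: 2790 → excluded.
Retained (n=15): Σ = 10260, mean = 10260/15 = 684.000

684.0 ms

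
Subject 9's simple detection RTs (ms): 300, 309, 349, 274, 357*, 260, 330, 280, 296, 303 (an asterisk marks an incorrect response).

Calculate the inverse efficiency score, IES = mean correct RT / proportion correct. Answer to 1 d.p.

333.5 ms

Correct trials (n=9): 300, 309, 349, 274, 260, 330, 280, 296, 303
Mean correct RT = 2701/9 = 300.1111 ms
Proportion correct = 9/10
IES = 300.1111 / (9/10) = 333.457 ms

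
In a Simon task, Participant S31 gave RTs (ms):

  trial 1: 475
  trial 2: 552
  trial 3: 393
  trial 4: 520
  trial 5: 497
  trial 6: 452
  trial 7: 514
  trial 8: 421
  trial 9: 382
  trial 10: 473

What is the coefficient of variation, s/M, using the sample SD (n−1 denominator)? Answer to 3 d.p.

n = 10, Σ = 4679, M = 467.9000
Σ(x−M)² = 28276.900; s = √(28276.900/9) = 56.0525
CV = 56.0525 / 467.9000 = 0.11980

0.120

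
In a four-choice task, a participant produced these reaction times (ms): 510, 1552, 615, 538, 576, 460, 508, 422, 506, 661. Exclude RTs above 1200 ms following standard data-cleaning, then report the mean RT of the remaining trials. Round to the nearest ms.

533 ms

Excluded: 1552
Retained (n=9): Σ = 4796
Mean = 4796/9 = 532.8889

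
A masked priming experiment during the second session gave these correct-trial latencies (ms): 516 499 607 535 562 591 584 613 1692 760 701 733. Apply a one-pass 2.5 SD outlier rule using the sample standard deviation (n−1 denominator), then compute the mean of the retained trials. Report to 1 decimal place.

609.2 ms

n = 12, ΣRT = 8393, M = 699.417
Σ(x−M)² = 1150830.92; s = √(1150830.92/11) = 323.452
Cutoffs: 699.417 ± 2.5·323.452 → [-109.2, 1508.0]
Outside: 1692 → excluded.
Retained (n=11): Σ = 6701, mean = 6701/11 = 609.182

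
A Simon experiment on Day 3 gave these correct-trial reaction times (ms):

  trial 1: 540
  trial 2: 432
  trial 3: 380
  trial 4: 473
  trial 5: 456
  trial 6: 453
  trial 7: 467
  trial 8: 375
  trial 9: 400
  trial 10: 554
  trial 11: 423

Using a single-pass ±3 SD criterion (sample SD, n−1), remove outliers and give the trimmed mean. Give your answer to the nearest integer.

n = 11, ΣRT = 4953, M = 450.273
Σ(x−M)² = 33856.18; s = √(33856.18/10) = 58.186
Cutoffs: 450.273 ± 3·58.186 → [275.7, 624.8]
No RTs fall outside the cutoffs; all 11 retained. Mean = 4953/11 = 450.273

450 ms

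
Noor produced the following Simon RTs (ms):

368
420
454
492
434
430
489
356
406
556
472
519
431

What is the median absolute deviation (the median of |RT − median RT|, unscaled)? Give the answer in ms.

38 ms

Sorted: 356, 368, 406, 420, 430, 431, 434, 454, 472, 489, 492, 519, 556 → median = 434
|x − 434|: 66, 14, 20, 58, 0, 4, 55, 78, 28, 122, 38, 85, 3
Sorted deviations: 0, 3, 4, 14, 20, 28, 38, 55, 58, 66, 78, 85, 122 → MAD = 38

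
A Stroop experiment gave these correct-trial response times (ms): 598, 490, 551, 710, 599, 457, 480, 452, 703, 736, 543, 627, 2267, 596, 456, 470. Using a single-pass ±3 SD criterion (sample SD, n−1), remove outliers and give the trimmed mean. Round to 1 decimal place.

564.5 ms

n = 16, ΣRT = 10735, M = 670.938
Σ(x−M)² = 2852468.94; s = √(2852468.94/15) = 436.079
Cutoffs: 670.938 ± 3·436.079 → [-637.3, 1979.2]
Outside: 2267 → excluded.
Retained (n=15): Σ = 8468, mean = 8468/15 = 564.533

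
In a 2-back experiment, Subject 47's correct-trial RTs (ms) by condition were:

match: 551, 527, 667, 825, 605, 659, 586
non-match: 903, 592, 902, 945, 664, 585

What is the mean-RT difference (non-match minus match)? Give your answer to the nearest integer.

M(match) = 4420/7 = 631.429
M(non-match) = 4591/6 = 765.167
Difference = 765.167 − 631.429 = 133.738 ms

134 ms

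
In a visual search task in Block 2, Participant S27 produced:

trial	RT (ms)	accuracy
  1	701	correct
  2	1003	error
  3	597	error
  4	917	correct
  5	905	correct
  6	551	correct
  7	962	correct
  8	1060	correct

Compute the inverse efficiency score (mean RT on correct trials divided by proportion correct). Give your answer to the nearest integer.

Correct trials (n=6): 701, 917, 905, 551, 962, 1060
Mean correct RT = 5096/6 = 849.3333 ms
Proportion correct = 6/8
IES = 849.3333 / (6/8) = 1132.444 ms

1132 ms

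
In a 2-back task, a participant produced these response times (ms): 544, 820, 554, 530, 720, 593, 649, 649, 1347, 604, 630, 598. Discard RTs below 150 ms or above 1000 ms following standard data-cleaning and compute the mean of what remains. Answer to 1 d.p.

626.5 ms

Excluded: 1347
Retained (n=11): Σ = 6891
Mean = 6891/11 = 626.4545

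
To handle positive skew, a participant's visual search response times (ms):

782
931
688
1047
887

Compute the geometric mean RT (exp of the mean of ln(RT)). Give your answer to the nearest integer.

858 ms

ln(RT): 6.6619, 6.8363, 6.5338, 6.9537, 6.7878
Mean ln(RT) = 33.7734/5 = 6.75469
Geometric mean = exp(6.75469) = 858.07 ms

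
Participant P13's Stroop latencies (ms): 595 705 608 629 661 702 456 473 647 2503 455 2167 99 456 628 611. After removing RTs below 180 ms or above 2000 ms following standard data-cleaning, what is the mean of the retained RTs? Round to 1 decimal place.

586.6 ms

Excluded: 99, 2167, 2503
Retained (n=13): Σ = 7626
Mean = 7626/13 = 586.6154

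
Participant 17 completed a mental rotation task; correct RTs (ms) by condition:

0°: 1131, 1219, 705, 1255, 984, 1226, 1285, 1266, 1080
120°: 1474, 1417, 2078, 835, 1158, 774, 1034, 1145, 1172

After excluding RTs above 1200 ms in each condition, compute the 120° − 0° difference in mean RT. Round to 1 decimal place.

44.7 ms

0°: exclude 1219, 1255, 1226, 1285, 1266
120°: exclude 1474, 1417, 2078
M(0°) = 3900/4 = 975.000
M(120°) = 6118/6 = 1019.667
Difference = 1019.667 − 975.000 = 44.667 ms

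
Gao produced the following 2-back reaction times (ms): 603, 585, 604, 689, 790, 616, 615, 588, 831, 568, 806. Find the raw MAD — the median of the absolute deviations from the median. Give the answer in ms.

Sorted: 568, 585, 588, 603, 604, 615, 616, 689, 790, 806, 831 → median = 615
|x − 615|: 12, 30, 11, 74, 175, 1, 0, 27, 216, 47, 191
Sorted deviations: 0, 1, 11, 12, 27, 30, 47, 74, 175, 191, 216 → MAD = 30

30 ms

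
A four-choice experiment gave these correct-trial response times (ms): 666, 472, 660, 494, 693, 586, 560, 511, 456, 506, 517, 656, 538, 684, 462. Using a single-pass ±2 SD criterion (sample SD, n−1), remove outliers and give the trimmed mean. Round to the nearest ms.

n = 15, ΣRT = 8461, M = 564.067
Σ(x−M)² = 104114.93; s = √(104114.93/14) = 86.237
Cutoffs: 564.067 ± 2·86.237 → [391.6, 736.5]
No RTs fall outside the cutoffs; all 15 retained. Mean = 8461/15 = 564.067

564 ms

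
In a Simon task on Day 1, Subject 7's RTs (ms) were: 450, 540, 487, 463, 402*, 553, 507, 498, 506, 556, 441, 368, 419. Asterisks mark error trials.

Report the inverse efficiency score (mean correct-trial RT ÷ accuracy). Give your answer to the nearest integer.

523 ms

Correct trials (n=12): 450, 540, 487, 463, 553, 507, 498, 506, 556, 441, 368, 419
Mean correct RT = 5788/12 = 482.3333 ms
Proportion correct = 12/13
IES = 482.3333 / (12/13) = 522.528 ms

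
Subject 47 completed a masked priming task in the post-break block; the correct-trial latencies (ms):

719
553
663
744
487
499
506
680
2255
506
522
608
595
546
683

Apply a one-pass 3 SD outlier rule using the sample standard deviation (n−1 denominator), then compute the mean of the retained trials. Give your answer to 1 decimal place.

n = 15, ΣRT = 10566, M = 704.400
Σ(x−M)² = 2679629.60; s = √(2679629.60/14) = 437.495
Cutoffs: 704.400 ± 3·437.495 → [-608.1, 2016.9]
Outside: 2255 → excluded.
Retained (n=14): Σ = 8311, mean = 8311/14 = 593.643

593.6 ms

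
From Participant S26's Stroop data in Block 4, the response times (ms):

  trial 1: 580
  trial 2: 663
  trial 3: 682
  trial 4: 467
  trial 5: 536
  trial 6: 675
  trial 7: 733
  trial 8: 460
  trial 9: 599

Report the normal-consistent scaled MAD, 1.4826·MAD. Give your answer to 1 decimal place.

112.7 ms

Sorted: 460, 467, 536, 580, 599, 663, 675, 682, 733 → median = 599
|x − 599| sorted: 0, 19, 63, 64, 76, 83, 132, 134, 139 → MAD = 76
Robust SD ≈ 1.4826 × 76 = 112.678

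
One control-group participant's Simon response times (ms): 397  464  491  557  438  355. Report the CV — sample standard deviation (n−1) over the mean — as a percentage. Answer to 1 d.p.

n = 6, Σ = 2702, M = 450.3333
Σ(x−M)² = 25303.333; s = √(25303.333/5) = 71.1384
CV = 71.1384 / 450.3333 = 0.15797 = 15.797%

15.8%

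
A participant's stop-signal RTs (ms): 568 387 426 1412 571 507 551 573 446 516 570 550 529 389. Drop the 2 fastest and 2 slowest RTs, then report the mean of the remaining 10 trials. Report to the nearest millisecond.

523 ms

Sorted: 387, 389, 426, 446, 507, 516, 529, 550, 551, 568, 570, 571, 573, 1412
Drop lowest 2 (387, 389) and highest 2 (573, 1412)
Remaining (n=10): Σ = 5234, mean = 5234/10 = 523.400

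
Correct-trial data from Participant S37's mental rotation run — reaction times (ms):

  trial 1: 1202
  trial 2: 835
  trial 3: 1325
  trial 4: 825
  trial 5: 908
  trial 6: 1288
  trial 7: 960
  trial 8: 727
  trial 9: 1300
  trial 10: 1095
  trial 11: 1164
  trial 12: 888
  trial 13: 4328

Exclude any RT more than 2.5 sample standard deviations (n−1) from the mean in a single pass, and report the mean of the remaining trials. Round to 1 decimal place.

n = 13, ΣRT = 16845, M = 1295.769
Σ(x−M)² = 10448632.31; s = √(10448632.31/12) = 933.123
Cutoffs: 1295.769 ± 2.5·933.123 → [-1037.0, 3628.6]
Outside: 4328 → excluded.
Retained (n=12): Σ = 12517, mean = 12517/12 = 1043.083

1043.1 ms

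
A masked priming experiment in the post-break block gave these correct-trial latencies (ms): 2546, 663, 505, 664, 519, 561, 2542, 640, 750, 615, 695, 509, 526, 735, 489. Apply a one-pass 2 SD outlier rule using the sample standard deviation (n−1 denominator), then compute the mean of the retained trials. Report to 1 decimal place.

n = 15, ΣRT = 12959, M = 863.933
Σ(x−M)² = 6616192.93; s = √(6616192.93/14) = 687.448
Cutoffs: 863.933 ± 2·687.448 → [-511.0, 2238.8]
Outside: 2542, 2546 → excluded.
Retained (n=13): Σ = 7871, mean = 7871/13 = 605.462

605.5 ms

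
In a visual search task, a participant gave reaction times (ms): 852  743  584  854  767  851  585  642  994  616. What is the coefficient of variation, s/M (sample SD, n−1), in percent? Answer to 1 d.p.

n = 10, Σ = 7488, M = 748.8000
Σ(x−M)² = 175681.600; s = √(175681.600/9) = 139.7146
CV = 139.7146 / 748.8000 = 0.18658 = 18.658%

18.7%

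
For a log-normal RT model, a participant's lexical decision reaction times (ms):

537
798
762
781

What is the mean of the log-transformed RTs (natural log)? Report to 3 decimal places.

6.566

ln(RT): 6.2860, 6.6821, 6.6359, 6.6606
Σ ln(RT) = 26.2646
Mean = 26.2646/4 = 6.56616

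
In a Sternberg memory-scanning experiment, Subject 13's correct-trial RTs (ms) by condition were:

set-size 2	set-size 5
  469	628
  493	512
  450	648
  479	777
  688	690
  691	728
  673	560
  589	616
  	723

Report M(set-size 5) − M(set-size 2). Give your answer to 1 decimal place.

M(set-size 2) = 4532/8 = 566.500
M(set-size 5) = 5882/9 = 653.556
Difference = 653.556 − 566.500 = 87.056 ms

87.1 ms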